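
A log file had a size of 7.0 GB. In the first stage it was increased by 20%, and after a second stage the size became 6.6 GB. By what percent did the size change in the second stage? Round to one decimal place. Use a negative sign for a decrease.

-21.4%

After the first stage: 7.0 × 1.2 = 8.4.
Second-stage multiplier: 6.6 ÷ 8.4 ≈ 0.78571.
That is a change of -21.4%.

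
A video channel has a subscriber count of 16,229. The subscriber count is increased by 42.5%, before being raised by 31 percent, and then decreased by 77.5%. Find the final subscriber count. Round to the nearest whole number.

6,816

Apply the 42.5% increase: 16,229 × 1.425 = 23126.325.
After the 31% increase: 23126.325 × 1.31 = 30295.48575.
77.5% decrease: 30295.48575 × 0.225 = 6816.48429375 ≈ 6,816.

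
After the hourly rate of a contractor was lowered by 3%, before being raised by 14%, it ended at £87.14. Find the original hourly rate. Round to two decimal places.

£78.80

The overall multiplier applied was 0.97 × 1.14 = 1.1058.
So the original hourly rate was £87.14 ÷ 1.1058 ≈ £78.80.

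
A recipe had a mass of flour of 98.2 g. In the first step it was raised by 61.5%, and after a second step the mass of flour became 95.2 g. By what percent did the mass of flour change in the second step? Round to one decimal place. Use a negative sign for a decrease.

-40.0%

After the first step: 98.2 × 1.615 = 158.593.
Second-step multiplier: 95.2 ÷ 158.593 ≈ 0.60028.
That is a change of -40.0%.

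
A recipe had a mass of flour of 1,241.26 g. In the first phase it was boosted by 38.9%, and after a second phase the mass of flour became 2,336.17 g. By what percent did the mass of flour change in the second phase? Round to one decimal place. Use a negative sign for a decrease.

35.5%

After the first phase: 1,241.26 × 1.389 = 1724.11014.
Second-phase multiplier: 2,336.17 ÷ 1724.11014 ≈ 1.355.
That is a change of 35.5%.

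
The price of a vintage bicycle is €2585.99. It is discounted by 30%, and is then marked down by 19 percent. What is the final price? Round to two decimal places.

€1466.26

Each change multiplies by a factor: 0.7 × 0.81 = 0.567.
€2585.99 × 0.567 = €1466.25633 ≈ €1466.26.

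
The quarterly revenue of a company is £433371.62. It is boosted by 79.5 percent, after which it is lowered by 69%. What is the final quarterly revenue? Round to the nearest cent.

£241149.64

Each change multiplies by a factor: 1.795 × 0.31 = 0.55645.
£433371.62 × 0.55645 = £241149.637949 ≈ £241149.64.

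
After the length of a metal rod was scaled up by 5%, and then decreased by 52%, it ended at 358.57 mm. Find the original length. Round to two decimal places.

The overall multiplier applied was 1.05 × 0.48 = 0.504.
So the original length was 358.57 ÷ 0.504 ≈ 711.45 mm.

711.45 mm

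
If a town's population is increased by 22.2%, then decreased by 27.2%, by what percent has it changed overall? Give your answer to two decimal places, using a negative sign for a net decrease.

The combined multiplier is 1.222 × 0.728 = 0.889616.
That corresponds to a decrease of 11.04%.

-11.04%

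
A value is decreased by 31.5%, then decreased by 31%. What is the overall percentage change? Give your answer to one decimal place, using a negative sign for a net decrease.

-52.7%

A 31.5% decrease multiplies by 0.685.
Then a 31% decrease: 0.685 × 0.69 = 0.47265.
Overall factor 0.47265, i.e. -52.7%.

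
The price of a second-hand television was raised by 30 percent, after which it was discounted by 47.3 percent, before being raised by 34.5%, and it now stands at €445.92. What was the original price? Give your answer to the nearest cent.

Undoing the 34.5% increase: €445.92 ÷ 1.345 ≈ €331.539033.
Undoing the 47.3% decrease: €331.539033 ÷ 0.527 ≈ €629.106324.
Undoing the 30% increase: €629.106324 ÷ 1.3 ≈ €483.93.

€483.93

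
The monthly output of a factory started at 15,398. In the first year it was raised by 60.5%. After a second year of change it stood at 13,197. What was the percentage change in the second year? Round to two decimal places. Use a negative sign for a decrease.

-46.60%

After the first year: 15,398 × 1.605 = 24713.79.
Second-year multiplier: 13,197 ÷ 24713.79 ≈ 0.533993.
That is a change of -46.60%.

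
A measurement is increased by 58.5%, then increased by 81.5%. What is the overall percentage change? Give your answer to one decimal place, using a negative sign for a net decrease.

A 58.5% increase multiplies by 1.585.
Then an 81.5% increase: 1.585 × 1.815 = 2.876775.
Overall factor 2.876775, i.e. 187.7%.

187.7%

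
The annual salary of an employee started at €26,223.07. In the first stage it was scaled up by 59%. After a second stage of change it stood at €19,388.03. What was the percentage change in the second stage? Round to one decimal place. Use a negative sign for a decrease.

-53.5%

After the first stage: €26,223.07 × 1.59 = €41694.6813.
Second-stage multiplier: €19,388.03 ÷ €41694.6813 ≈ 0.465.
That is a change of -53.5%.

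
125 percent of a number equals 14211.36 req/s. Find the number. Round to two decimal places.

14211.36 req/s ÷ 1.25 ≈ 11369.09 req/s.

11369.09 req/s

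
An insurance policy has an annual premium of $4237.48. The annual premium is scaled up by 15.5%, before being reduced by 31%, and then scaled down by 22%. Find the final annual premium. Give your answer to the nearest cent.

Each change multiplies by a factor: 1.155 × 0.69 × 0.78 = 0.621621.
$4237.48 × 0.621621 = $2634.10655508 ≈ $2634.11.

$2634.11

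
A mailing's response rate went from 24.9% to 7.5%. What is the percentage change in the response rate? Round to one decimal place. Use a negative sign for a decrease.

The change is 7.5 − 24.9 = -17.4 percentage points.
Relative to the original 24.9%, that is -17.4 ÷ 24.9 ≈ -69.9%.

-69.9%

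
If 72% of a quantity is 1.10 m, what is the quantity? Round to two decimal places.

1.53 m

1.10 m ÷ 0.72 ≈ 1.53 m.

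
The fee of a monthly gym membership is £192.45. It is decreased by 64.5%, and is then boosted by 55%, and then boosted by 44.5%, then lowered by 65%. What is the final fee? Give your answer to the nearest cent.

After the 64.5% decrease: £192.45 × 0.355 = £68.31975.
After the 55% increase: £68.31975 × 1.55 = £105.8956125.
Apply the 44.5% increase: £105.8956125 × 1.445 = £153.0191600625.
65% decrease: £153.0191600625 × 0.35 = £53.556706021875 ≈ £53.56.

£53.56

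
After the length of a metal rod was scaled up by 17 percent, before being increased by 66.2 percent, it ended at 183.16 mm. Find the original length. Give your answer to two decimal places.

The overall multiplier applied was 1.17 × 1.662 = 1.94454.
So the original length was 183.16 ÷ 1.94454 ≈ 94.19 mm.

94.19 mm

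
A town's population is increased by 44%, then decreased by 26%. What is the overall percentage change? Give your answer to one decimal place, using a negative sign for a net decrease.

A 44% increase multiplies by 1.44.
Then a 26% decrease: 1.44 × 0.74 = 1.0656.
Overall factor 1.0656, i.e. 6.6%.

6.6%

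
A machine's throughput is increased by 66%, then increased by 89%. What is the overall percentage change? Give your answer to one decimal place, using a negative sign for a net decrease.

213.7%

A 66% increase multiplies by 1.66.
Then an 89% increase: 1.66 × 1.89 = 3.1374.
Overall factor 3.1374, i.e. 213.7%.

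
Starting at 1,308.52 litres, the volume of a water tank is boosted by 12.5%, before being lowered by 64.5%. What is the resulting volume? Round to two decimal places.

522.59 litres

Apply the 12.5% increase: 1,308.52 × 1.125 = 1472.085.
64.5% decrease: 1472.085 × 0.355 = 522.590175 ≈ 522.59.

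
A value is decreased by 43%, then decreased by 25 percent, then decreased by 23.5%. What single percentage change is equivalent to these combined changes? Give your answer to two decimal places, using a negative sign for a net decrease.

A 43% decrease multiplies by 0.57.
Then a 25% decrease: 0.57 × 0.75 = 0.4275.
Then a 23.5% decrease: 0.4275 × 0.765 = 0.3270375.
Overall factor 0.3270375, i.e. -67.30%.

-67.30%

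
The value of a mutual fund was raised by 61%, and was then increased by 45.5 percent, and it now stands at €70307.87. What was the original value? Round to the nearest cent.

€30013.39

Undoing the 45.5% increase: €70307.87 ÷ 1.455 ≈ €48321.560137.
Undoing the 61% increase: €48321.560137 ÷ 1.61 ≈ €30013.39.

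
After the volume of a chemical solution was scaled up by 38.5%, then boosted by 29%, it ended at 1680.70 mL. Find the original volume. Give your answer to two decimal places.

940.70 mL

Undoing the 29% increase: 1680.70 ÷ 1.29 ≈ 1302.868217.
Undoing the 38.5% increase: 1302.868217 ÷ 1.385 ≈ 940.70 mL.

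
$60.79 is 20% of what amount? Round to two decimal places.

$60.79 ÷ 0.2 = $303.95.

$303.95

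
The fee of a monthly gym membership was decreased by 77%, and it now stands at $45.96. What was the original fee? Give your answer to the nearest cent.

$199.83

The overall multiplier applied was 0.23.
So the original fee was $45.96 ÷ 0.23 ≈ $199.83.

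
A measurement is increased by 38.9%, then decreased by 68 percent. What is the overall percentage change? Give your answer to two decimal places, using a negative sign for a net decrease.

-55.55%

The combined multiplier is 1.389 × 0.32 = 0.44448.
That corresponds to a decrease of 55.55%.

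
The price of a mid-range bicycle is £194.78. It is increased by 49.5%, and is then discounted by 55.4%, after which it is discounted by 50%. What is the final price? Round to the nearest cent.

£64.94

49.5% increase: £194.78 × 1.495 = £291.1961.
55.4% decrease: £291.1961 × 0.446 = £129.8734606.
Apply the 50% decrease: £129.8734606 × 0.5 = £64.9367303 ≈ £64.94.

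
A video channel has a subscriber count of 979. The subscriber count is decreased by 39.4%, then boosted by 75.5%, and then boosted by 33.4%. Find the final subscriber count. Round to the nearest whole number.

Apply the 39.4% decrease: 979 × 0.606 = 593.274.
After the 75.5% increase: 593.274 × 1.755 = 1041.19587.
Apply the 33.4% increase: 1041.19587 × 1.334 = 1388.95529058 ≈ 1389.

1389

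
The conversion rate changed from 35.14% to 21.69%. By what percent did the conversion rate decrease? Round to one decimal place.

38.3%

The change is 21.69 − 35.14 = -13.45 percentage points.
Relative to the original 35.14%, that is -13.45 ÷ 35.14 ≈ -38.3%.
So the conversion rate fell by 38.3%.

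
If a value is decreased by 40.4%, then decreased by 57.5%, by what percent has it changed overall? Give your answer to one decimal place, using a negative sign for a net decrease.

A 40.4% decrease multiplies by 0.596.
Then a 57.5% decrease: 0.596 × 0.425 = 0.2533.
Overall factor 0.2533, i.e. -74.7%.

-74.7%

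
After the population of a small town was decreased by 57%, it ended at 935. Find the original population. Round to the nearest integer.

The overall multiplier applied was 0.43.
So the original population was 935 ÷ 0.43 ≈ 2174.

2174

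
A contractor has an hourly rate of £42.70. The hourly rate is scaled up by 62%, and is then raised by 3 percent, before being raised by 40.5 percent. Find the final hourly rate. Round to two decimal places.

62% increase: £42.70 × 1.62 = £69.174.
Apply the 3% increase: £69.174 × 1.03 = £71.24922.
40.5% increase: £71.24922 × 1.405 = £100.1051541 ≈ £100.11.

£100.11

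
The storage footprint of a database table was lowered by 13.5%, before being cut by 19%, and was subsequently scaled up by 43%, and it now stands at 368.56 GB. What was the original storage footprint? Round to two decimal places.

The overall multiplier applied was 0.865 × 0.81 × 1.43 = 1.0019295.
So the original storage footprint was 368.56 ÷ 1.0019295 ≈ 367.85 GB.

367.85 GB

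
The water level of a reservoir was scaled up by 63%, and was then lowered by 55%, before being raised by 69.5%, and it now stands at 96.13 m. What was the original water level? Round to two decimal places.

77.32 m

The overall multiplier applied was 1.63 × 0.45 × 1.695 = 1.2432825.
So the original water level was 96.13 ÷ 1.2432825 ≈ 77.32 m.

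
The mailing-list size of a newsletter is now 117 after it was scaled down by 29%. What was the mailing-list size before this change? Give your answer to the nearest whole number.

The overall multiplier applied was 0.71.
So the original mailing-list size was 117 ÷ 0.71 ≈ 165.

165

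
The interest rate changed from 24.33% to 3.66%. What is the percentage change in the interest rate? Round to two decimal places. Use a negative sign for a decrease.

The change is 3.66 − 24.33 = -20.67 percentage points.
Relative to the original 24.33%, that is -20.67 ÷ 24.33 ≈ -84.96%.

-84.96%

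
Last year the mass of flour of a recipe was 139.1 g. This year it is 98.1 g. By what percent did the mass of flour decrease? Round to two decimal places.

29.48%

Change: 98.1 − 139.1 = -41.0.
Relative to the original: -41.0 ÷ 139.1 ≈ -29.48%.
So the mass of flour decreased by 29.48%.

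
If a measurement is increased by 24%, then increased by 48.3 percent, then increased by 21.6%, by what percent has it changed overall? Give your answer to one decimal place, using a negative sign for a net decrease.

123.6%

A 24% increase multiplies by 1.24.
Then a 48.3% increase: 1.24 × 1.483 = 1.83892.
Then a 21.6% increase: 1.83892 × 1.216 = 2.23612672.
Overall factor 2.23612672, i.e. 123.6%.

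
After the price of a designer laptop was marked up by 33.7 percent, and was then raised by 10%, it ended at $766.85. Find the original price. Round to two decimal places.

The overall multiplier applied was 1.337 × 1.1 = 1.4707.
So the original price was $766.85 ÷ 1.4707 ≈ $521.42.

$521.42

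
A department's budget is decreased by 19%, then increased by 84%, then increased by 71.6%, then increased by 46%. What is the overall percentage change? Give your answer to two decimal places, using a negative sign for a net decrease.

273.40%

A 19% decrease multiplies by 0.81.
Then an 84% increase: 0.81 × 1.84 = 1.4904.
Then a 71.6% increase: 1.4904 × 1.716 = 2.5575264.
Then a 46% increase: 2.5575264 × 1.46 = 3.733988544.
Overall factor 3.733988544, i.e. 273.40%.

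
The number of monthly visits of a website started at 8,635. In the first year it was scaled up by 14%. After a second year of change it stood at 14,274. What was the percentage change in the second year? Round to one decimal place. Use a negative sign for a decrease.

45.0%

After the first year: 8,635 × 1.14 = 9843.9.
Second-year multiplier: 14,274 ÷ 9843.9 ≈ 1.45004.
That is a change of 45.0%.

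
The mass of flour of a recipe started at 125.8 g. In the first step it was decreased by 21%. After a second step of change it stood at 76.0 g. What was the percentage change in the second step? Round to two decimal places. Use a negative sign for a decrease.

After the first step: 125.8 × 0.79 = 99.382.
Second-step multiplier: 76.0 ÷ 99.382 ≈ 0.764726.
That is a change of -23.53%.

-23.53%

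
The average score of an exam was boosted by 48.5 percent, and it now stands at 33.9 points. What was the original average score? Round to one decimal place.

The overall multiplier applied was 1.485.
So the original average score was 33.9 ÷ 1.485 ≈ 22.8 points.

22.8 points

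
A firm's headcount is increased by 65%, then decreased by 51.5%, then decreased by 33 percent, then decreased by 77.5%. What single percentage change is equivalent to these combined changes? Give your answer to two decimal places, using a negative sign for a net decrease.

-87.94%

The combined multiplier is 1.65 × 0.485 × 0.67 × 0.225 = 0.1206376875.
That corresponds to a decrease of 87.94%.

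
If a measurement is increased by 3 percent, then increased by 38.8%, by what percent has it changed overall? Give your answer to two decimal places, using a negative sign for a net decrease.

The combined multiplier is 1.03 × 1.388 = 1.42964.
That corresponds to an increase of 42.96%.

42.96%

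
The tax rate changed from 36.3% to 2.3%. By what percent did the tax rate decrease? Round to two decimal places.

93.66%

The change is 2.3 − 36.3 = -34.0 percentage points.
Relative to the original 36.3%, that is -34.0 ÷ 36.3 ≈ -93.66%.
So the tax rate fell by 93.66%.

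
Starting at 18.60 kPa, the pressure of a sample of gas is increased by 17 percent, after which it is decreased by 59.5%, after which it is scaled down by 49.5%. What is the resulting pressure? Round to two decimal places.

4.45 kPa

Each change multiplies by a factor: 1.17 × 0.405 × 0.505 = 0.23929425.
18.60 × 0.23929425 = 4.45087305 ≈ 4.45.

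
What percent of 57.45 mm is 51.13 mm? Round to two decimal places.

51.13 mm ÷ 57.45 mm ≈ 89.00%.

89.00%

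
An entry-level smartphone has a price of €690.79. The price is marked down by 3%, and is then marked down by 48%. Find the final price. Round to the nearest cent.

€348.43

3% decrease: €690.79 × 0.97 = €670.0663.
48% decrease: €670.0663 × 0.52 = €348.434476 ≈ €348.43.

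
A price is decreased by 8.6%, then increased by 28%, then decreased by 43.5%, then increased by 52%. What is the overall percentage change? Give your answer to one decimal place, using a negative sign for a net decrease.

0.5%

An 8.6% decrease multiplies by 0.914.
Then a 28% increase: 0.914 × 1.28 = 1.16992.
Then a 43.5% decrease: 1.16992 × 0.565 = 0.6610048.
Then a 52% increase: 0.6610048 × 1.52 = 1.004727296.
Overall factor 1.004727296, i.e. 0.5%.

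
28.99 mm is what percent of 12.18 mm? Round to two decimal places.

238.01%

28.99 mm ÷ 12.18 mm ≈ 238.01%.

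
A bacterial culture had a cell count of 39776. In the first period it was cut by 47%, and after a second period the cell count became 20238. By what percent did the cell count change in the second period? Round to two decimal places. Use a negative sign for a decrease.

-4.00%

After the first period: 39776 × 0.53 = 21081.28.
Second-period multiplier: 20238 ÷ 21081.28 ≈ 0.959999.
That is a change of -4.00%.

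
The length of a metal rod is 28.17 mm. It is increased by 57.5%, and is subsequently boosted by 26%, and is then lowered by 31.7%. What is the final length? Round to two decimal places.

38.18 mm

57.5% increase: 28.17 × 1.575 = 44.36775.
Apply the 26% increase: 44.36775 × 1.26 = 55.903365.
31.7% decrease: 55.903365 × 0.683 = 38.181998295 ≈ 38.18.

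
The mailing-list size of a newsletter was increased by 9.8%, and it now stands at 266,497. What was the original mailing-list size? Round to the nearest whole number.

The overall multiplier applied was 1.098.
So the original mailing-list size was 266,497 ÷ 1.098 ≈ 242,711.

242,711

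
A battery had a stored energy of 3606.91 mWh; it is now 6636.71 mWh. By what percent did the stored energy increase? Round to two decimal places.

84.00%

Change: 6636.71 − 3606.91 = 3029.80.
Relative to the original: 3029.80 ÷ 3606.91 ≈ 84.00%.
So the stored energy increased by 84.00%.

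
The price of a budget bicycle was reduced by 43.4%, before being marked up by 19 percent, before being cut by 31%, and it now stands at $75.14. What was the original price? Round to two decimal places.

$161.68

The overall multiplier applied was 0.566 × 1.19 × 0.69 = 0.4647426.
So the original price was $75.14 ÷ 0.4647426 ≈ $161.68.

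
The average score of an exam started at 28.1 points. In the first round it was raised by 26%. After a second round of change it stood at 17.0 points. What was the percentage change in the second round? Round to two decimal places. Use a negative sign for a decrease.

After the first round: 28.1 × 1.26 = 35.406.
Second-round multiplier: 17.0 ÷ 35.406 ≈ 0.480145.
That is a change of -51.99%.

-51.99%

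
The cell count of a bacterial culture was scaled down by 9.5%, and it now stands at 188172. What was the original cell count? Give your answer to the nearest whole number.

The overall multiplier applied was 0.905.
So the original cell count was 188172 ÷ 0.905 ≈ 207925.

207925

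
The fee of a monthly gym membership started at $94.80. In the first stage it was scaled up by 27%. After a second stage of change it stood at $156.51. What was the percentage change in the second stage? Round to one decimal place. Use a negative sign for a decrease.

After the first stage: $94.80 × 1.27 = $120.396.
Second-stage multiplier: $156.51 ÷ $120.396 ≈ 1.29996.
That is a change of 30.0%.

30.0%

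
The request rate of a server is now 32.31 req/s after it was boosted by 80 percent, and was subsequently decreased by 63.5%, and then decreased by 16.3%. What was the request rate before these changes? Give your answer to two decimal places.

Undoing the 16.3% decrease: 32.31 ÷ 0.837 ≈ 38.602151.
Undoing the 63.5% decrease: 38.602151 ÷ 0.365 ≈ 105.759318.
Undoing the 80% increase: 105.759318 ÷ 1.8 ≈ 58.76 req/s.

58.76 req/s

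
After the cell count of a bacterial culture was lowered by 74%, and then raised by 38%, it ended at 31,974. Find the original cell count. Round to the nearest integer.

The overall multiplier applied was 0.26 × 1.38 = 0.3588.
So the original cell count was 31,974 ÷ 0.3588 ≈ 89,114.

89,114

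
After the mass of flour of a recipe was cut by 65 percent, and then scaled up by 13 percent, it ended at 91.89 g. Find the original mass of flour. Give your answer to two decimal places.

Undoing the 13% increase: 91.89 ÷ 1.13 ≈ 81.318584.
Undoing the 65% decrease: 81.318584 ÷ 0.35 ≈ 232.34 g.

232.34 g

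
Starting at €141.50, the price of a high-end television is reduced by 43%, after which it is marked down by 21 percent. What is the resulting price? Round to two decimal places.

€63.72

Each change multiplies by a factor: 0.57 × 0.79 = 0.4503.
€141.50 × 0.4503 = €63.71745 ≈ €63.72.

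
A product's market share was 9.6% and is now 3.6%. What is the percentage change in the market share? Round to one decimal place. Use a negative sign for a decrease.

-62.5%

The change is 3.6 − 9.6 = -6.0 percentage points.
Relative to the original 9.6%, that is -6.0 ÷ 9.6 = -62.5%.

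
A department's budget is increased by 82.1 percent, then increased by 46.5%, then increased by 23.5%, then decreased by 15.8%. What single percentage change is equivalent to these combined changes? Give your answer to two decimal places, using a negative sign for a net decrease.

177.41%

The combined multiplier is 1.821 × 1.465 × 1.235 × 0.842 = 2.77412879055.
That corresponds to an increase of 177.41%.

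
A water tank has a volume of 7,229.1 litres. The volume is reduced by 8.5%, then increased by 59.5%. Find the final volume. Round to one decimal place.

8.5% decrease: 7,229.1 × 0.915 = 6614.6265.
Apply the 59.5% increase: 6614.6265 × 1.595 = 10550.3292675 ≈ 10,550.3.

10,550.3 litres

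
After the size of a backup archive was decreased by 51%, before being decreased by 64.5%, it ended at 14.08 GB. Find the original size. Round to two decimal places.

The overall multiplier applied was 0.49 × 0.355 = 0.17395.
So the original size was 14.08 ÷ 0.17395 ≈ 80.94 GB.

80.94 GB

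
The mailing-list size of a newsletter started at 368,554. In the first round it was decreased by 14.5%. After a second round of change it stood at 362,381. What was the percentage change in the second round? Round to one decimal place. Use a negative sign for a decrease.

After the first round: 368,554 × 0.855 = 315113.67.
Second-round multiplier: 362,381 ÷ 315113.67 ≈ 1.15.
That is a change of 15.0%.

15.0%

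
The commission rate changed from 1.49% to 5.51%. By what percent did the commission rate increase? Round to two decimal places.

The change is 5.51 − 1.49 = 4.02 percentage points.
Relative to the original 1.49%, that is 4.02 ÷ 1.49 ≈ 269.80%.
So the commission rate rose by 269.80%.

269.80%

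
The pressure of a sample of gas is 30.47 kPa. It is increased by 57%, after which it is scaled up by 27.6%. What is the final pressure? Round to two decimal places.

61.04 kPa

Each change multiplies by a factor: 1.57 × 1.276 = 2.00332.
30.47 × 2.00332 = 61.0411604 ≈ 61.04.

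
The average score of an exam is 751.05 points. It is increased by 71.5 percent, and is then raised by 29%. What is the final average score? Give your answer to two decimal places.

Each change multiplies by a factor: 1.715 × 1.29 = 2.21235.
751.05 × 2.21235 = 1661.5854675 ≈ 1661.59.

1661.59 points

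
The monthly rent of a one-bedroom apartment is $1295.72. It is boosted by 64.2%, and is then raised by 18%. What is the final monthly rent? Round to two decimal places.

$2510.54

After the 64.2% increase: $1295.72 × 1.642 = $2127.57224.
18% increase: $2127.57224 × 1.18 = $2510.5352432 ≈ $2510.54.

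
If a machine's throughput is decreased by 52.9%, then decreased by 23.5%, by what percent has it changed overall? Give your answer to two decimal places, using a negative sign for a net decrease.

A 52.9% decrease multiplies by 0.471.
Then a 23.5% decrease: 0.471 × 0.765 = 0.360315.
Overall factor 0.360315, i.e. -63.97%.

-63.97%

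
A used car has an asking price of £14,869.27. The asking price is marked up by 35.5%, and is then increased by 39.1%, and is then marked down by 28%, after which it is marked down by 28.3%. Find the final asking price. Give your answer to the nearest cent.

£14,467.97

Apply the 35.5% increase: £14,869.27 × 1.355 = £20147.86085.
After the 39.1% increase: £20147.86085 × 1.391 = £28025.67444235.
Apply the 28% decrease: £28025.67444235 × 0.72 = £20178.485598492.
After the 28.3% decrease: £20178.485598492 × 0.717 = £14467.974174118764 ≈ £14,467.97.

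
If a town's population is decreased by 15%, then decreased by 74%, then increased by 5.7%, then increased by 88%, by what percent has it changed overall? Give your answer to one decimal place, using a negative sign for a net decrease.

A 15% decrease multiplies by 0.85.
Then a 74% decrease: 0.85 × 0.26 = 0.221.
Then a 5.7% increase: 0.221 × 1.057 = 0.233597.
Then an 88% increase: 0.233597 × 1.88 = 0.43916236.
Overall factor 0.43916236, i.e. -56.1%.

-56.1%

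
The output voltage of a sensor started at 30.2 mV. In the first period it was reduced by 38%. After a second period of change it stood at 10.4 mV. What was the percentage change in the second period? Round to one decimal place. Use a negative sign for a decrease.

After the first period: 30.2 × 0.62 = 18.724.
Second-period multiplier: 10.4 ÷ 18.724 ≈ 0.55544.
That is a change of -44.5%.

-44.5%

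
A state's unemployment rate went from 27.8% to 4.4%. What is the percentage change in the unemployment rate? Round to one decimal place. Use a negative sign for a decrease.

The change is 4.4 − 27.8 = -23.4 percentage points.
Relative to the original 27.8%, that is -23.4 ÷ 27.8 ≈ -84.2%.

-84.2%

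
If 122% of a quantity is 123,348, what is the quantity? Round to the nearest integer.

123,348 ÷ 1.22 ≈ 101,105.

101,105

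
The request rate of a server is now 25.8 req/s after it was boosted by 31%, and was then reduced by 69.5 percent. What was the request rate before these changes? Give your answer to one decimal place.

Undoing the 69.5% decrease: 25.8 ÷ 0.305 ≈ 84.590164.
Undoing the 31% increase: 84.590164 ÷ 1.31 ≈ 64.6 req/s.

64.6 req/s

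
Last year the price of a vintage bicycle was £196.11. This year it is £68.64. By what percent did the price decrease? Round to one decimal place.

Change: £68.64 − £196.11 = -£127.47.
Relative to the original: -£127.47 ÷ £196.11 ≈ -65.0%.
So the price decreased by 65.0%.

65.0%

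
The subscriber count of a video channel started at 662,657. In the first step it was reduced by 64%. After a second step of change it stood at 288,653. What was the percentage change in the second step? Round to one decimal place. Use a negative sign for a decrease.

21.0%

After the first step: 662,657 × 0.36 = 238556.52.
Second-step multiplier: 288,653 ÷ 238556.52 ≈ 1.21.
That is a change of 21.0%.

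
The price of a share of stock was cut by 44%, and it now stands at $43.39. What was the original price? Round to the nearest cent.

$77.48

The overall multiplier applied was 0.56.
So the original price was $43.39 ÷ 0.56 ≈ $77.48.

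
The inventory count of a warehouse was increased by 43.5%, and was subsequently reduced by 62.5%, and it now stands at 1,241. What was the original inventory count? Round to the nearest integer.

The overall multiplier applied was 1.435 × 0.375 = 0.538125.
So the original inventory count was 1,241 ÷ 0.538125 ≈ 2,306.

2,306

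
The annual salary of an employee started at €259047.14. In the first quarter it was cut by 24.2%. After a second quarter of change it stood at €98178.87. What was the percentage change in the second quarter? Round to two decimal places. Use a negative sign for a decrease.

-50.00%

After the first quarter: €259047.14 × 0.758 = €196357.73212.
Second-quarter multiplier: €98178.87 ÷ €196357.73212 ≈ 0.5.
That is a change of -50.00%.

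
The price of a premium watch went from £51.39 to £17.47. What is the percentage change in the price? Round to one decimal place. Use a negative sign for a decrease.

-66.0%

Change: £17.47 − £51.39 = -£33.92.
Relative to the original: -£33.92 ÷ £51.39 ≈ -66.0%.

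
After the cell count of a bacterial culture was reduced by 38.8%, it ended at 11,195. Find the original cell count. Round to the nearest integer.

The overall multiplier applied was 0.612.
So the original cell count was 11,195 ÷ 0.612 ≈ 18,292.

18,292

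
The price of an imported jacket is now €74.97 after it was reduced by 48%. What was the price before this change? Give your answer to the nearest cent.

The overall multiplier applied was 0.52.
So the original price was €74.97 ÷ 0.52 ≈ €144.17.

€144.17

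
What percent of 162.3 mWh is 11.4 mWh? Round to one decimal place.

11.4 mWh ÷ 162.3 mWh ≈ 7.0%.

7.0%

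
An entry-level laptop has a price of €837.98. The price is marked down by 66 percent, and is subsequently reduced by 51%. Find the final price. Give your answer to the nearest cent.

€139.61

Each change multiplies by a factor: 0.34 × 0.49 = 0.1666.
€837.98 × 0.1666 = €139.607468 ≈ €139.61.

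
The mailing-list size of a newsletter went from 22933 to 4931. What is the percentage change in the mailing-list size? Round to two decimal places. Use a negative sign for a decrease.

Change: 4931 − 22933 = -18002.
Relative to the original: -18002 ÷ 22933 ≈ -78.50%.

-78.50%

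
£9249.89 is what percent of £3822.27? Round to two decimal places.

£9249.89 ÷ £3822.27 ≈ 242.00%.

242.00%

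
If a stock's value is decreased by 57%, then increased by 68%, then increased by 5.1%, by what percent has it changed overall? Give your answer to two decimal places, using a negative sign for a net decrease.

-24.08%

The combined multiplier is 0.43 × 1.68 × 1.051 = 0.7592424.
That corresponds to a decrease of 24.08%.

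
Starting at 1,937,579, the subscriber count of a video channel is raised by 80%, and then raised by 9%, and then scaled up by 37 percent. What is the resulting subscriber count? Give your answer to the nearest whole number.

5,208,096

80% increase: 1,937,579 × 1.8 = 3487642.2.
9% increase: 3487642.2 × 1.09 = 3801529.998.
37% increase: 3801529.998 × 1.37 = 5208096.09726 ≈ 5,208,096.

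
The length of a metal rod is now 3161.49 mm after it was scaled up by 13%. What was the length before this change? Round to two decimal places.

The overall multiplier applied was 1.13.
So the original length was 3161.49 ÷ 1.13 ≈ 2797.78 mm.

2797.78 mm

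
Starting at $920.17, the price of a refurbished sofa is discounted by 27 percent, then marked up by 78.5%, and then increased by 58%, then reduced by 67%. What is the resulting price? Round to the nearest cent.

Each change multiplies by a factor: 0.73 × 1.785 × 1.58 × 0.33 = 0.67941027.
$920.17 × 0.67941027 = $625.1729481459 ≈ $625.17.

$625.17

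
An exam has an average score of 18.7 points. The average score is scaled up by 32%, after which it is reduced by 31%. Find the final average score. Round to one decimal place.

Each change multiplies by a factor: 1.32 × 0.69 = 0.9108.
18.7 × 0.9108 = 17.03196 ≈ 17.0.

17.0 points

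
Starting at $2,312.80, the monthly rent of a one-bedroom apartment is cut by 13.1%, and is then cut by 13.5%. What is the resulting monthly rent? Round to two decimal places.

$1,738.50

13.1% decrease: $2,312.80 × 0.869 = $2009.8232.
13.5% decrease: $2009.8232 × 0.865 = $1738.497068 ≈ $1,738.50.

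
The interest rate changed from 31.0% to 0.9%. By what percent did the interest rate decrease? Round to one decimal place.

The change is 0.9 − 31.0 = -30.1 percentage points.
Relative to the original 31.0%, that is -30.1 ÷ 31.0 ≈ -97.1%.
So the interest rate fell by 97.1%.

97.1%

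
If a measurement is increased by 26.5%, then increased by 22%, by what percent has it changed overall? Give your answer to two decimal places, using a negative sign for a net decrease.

The combined multiplier is 1.265 × 1.22 = 1.5433.
That corresponds to an increase of 54.33%.

54.33%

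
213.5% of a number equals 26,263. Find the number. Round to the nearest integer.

26,263 ÷ 2.135 ≈ 12,301.

12,301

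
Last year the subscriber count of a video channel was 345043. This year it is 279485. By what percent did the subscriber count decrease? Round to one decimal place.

19.0%

Change: 279485 − 345043 = -65558.
Relative to the original: -65558 ÷ 345043 ≈ -19.0%.
So the subscriber count decreased by 19.0%.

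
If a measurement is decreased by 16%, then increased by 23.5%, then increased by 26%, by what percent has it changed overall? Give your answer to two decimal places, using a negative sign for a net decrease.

30.71%

A 16% decrease multiplies by 0.84.
Then a 23.5% increase: 0.84 × 1.235 = 1.0374.
Then a 26% increase: 1.0374 × 1.26 = 1.307124.
Overall factor 1.307124, i.e. 30.71%.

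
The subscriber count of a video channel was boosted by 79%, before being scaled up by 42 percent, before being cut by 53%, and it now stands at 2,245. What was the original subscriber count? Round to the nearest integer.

1,879

Undoing the 53% decrease: 2,245 ÷ 0.47 ≈ 4776.595745.
Undoing the 42% increase: 4776.595745 ÷ 1.42 ≈ 3363.79982.
Undoing the 79% increase: 3363.79982 ÷ 1.79 ≈ 1,879.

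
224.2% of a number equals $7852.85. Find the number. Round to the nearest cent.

$7852.85 ÷ 2.242 ≈ $3502.61.

$3502.61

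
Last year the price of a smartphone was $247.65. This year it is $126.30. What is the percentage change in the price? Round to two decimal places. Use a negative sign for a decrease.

-49.00%

Change: $126.30 − $247.65 = -$121.35.
Relative to the original: -$121.35 ÷ $247.65 ≈ -49.00%.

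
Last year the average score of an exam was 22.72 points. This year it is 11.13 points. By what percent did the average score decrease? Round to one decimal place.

Change: 11.13 − 22.72 = -11.59.
Relative to the original: -11.59 ÷ 22.72 ≈ -51.0%.
So the average score decreased by 51.0%.

51.0%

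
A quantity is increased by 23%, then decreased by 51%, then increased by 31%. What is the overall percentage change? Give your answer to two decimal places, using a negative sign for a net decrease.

The combined multiplier is 1.23 × 0.49 × 1.31 = 0.789537.
That corresponds to a decrease of 21.05%.

-21.05%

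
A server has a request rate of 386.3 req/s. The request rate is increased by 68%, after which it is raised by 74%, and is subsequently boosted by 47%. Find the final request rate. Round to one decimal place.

Each change multiplies by a factor: 1.68 × 1.74 × 1.47 = 4.297104.
386.3 × 4.297104 = 1659.9712752 ≈ 1660.0.

1660.0 req/s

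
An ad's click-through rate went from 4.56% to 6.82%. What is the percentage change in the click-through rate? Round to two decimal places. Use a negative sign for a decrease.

49.56%

The change is 6.82 − 4.56 = 2.26 percentage points.
Relative to the original 4.56%, that is 2.26 ÷ 4.56 ≈ 49.56%.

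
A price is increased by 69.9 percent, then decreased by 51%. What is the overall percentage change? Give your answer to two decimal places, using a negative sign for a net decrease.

-16.75%

The combined multiplier is 1.699 × 0.49 = 0.83251.
That corresponds to a decrease of 16.75%.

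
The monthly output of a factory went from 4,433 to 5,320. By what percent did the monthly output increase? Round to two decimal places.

20.01%

Change: 5,320 − 4,433 = 887.
Relative to the original: 887 ÷ 4,433 ≈ 20.01%.
So the monthly output increased by 20.01%.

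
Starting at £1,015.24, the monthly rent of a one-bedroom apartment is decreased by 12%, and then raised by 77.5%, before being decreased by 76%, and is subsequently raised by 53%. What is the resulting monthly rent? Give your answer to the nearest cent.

£582.31

Each change multiplies by a factor: 0.88 × 1.775 × 0.24 × 1.53 = 0.5735664.
£1,015.24 × 0.5735664 = £582.307551936 ≈ £582.31.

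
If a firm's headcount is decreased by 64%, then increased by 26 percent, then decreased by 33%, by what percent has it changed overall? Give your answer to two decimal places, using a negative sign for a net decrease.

A 64% decrease multiplies by 0.36.
Then a 26% increase: 0.36 × 1.26 = 0.4536.
Then a 33% decrease: 0.4536 × 0.67 = 0.303912.
Overall factor 0.303912, i.e. -69.61%.

-69.61%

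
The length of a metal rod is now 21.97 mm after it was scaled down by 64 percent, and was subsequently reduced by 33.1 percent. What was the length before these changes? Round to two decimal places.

The overall multiplier applied was 0.36 × 0.669 = 0.24084.
So the original length was 21.97 ÷ 0.24084 ≈ 91.22 mm.

91.22 mm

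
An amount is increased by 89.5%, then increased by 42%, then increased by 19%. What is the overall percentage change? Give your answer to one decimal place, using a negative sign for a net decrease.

The combined multiplier is 1.895 × 1.42 × 1.19 = 3.202171.
That corresponds to an increase of 220.2%.

220.2%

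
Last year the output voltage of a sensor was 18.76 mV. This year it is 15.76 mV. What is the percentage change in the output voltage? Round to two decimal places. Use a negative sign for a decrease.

Change: 15.76 − 18.76 = -3.00.
Relative to the original: -3.00 ÷ 18.76 ≈ -15.99%.

-15.99%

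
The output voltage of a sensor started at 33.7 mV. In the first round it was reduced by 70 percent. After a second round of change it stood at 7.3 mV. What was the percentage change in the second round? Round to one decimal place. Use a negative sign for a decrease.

After the first round: 33.7 × 0.3 = 10.11.
Second-round multiplier: 7.3 ÷ 10.11 ≈ 0.72206.
That is a change of -27.8%.

-27.8%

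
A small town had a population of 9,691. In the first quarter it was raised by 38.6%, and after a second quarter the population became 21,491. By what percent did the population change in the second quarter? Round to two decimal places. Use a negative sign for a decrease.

After the first quarter: 9,691 × 1.386 = 13431.726.
Second-quarter multiplier: 21,491 ÷ 13431.726 ≈ 1.600018.
That is a change of 60.00%.

60.00%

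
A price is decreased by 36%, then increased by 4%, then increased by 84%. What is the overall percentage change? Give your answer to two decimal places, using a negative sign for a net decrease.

The combined multiplier is 0.64 × 1.04 × 1.84 = 1.224704.
That corresponds to an increase of 22.47%.

22.47%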